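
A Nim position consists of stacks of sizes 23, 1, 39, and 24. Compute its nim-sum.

41

In binary:
  010111  (23)
  000001  (1)
  100111  (39)
  011000  (24)
  ------
  101001  (41)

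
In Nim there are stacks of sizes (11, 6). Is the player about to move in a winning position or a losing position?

Winning position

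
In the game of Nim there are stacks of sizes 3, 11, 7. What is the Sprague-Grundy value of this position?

15

Compute the nim-sum pairwise:
3 ⊕ 11 = 8
8 ⊕ 7 = 15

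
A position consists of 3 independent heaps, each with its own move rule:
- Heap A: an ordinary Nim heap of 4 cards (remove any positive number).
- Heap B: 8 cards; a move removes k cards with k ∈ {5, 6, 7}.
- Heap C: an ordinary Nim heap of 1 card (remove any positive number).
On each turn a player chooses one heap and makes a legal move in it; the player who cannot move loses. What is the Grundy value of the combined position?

4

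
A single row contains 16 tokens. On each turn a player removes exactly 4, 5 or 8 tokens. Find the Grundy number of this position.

1

Build the Grundy sequence with g(k) = mex{g(k−s) : s ∈ {4, 5, 8}, s ≤ k}:
k:     0  1  2  3  4  5  6  7  8  9 10 11 12 13 14 15 16
g(k):  0  0  0  0  1  1  1  1  2  2  2  2  0  0  0  0  1
So g(16) = 1.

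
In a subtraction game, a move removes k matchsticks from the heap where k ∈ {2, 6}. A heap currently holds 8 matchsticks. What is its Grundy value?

Grundy values for subtraction set {2, 6}:
g(0) = mex{} = 0
g(1) = mex{} = 0
g(2) = mex{0} = 1
g(3) = mex{0} = 1
g(4) = mex{1} = 0
g(5) = mex{1} = 0
g(6) = mex{0} = 1
g(7) = mex{0} = 1
g(8) = mex{1} = 0
So g(8) = 0.

0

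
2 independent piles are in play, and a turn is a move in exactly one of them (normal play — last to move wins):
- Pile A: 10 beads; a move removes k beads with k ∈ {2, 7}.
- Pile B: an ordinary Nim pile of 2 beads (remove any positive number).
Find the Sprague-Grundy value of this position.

For pile A, compute g(0), g(1), … with moves {2, 7}:
k:     0  1  2  3  4  5  6  7  8  9 10
g(k):  0  0  1  1  0  0  1  1  2  0  0
So g(10) = 0.
Pile B is a plain Nim pile of size 2, so its Grundy value is 2.
The value of a disjunctive sum is the nim-sum of the parts.
Combined value = 0 ⊕ 2 = 2.

2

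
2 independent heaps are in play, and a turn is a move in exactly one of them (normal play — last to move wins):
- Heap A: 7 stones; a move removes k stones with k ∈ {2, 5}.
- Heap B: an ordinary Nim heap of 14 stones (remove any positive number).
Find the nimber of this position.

14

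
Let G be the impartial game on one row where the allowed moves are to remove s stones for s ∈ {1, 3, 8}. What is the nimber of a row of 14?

1

Grundy values for subtraction set {1, 3, 8}:
g(0) = mex{} = 0
g(1) = mex{0} = 1
g(2) = mex{1} = 0
g(3) = mex{0} = 1
g(4) = mex{1} = 0
g(5) = mex{0} = 1
g(6) = mex{1} = 0
g(7) = mex{0} = 1
g(8) = mex{0,1} = 2
g(9) = mex{0,1,2} = 3
g(10) = mex{0,1,3} = 2
g(11) = mex{1,2} = 0
g(12) = mex{0,3} = 1
g(13) = mex{1,2} = 0
g(14) = mex{0} = 1
So g(14) = 1.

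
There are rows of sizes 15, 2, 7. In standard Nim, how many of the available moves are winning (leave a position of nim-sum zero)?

In binary:
  1111  (15)
  0010  (2)
  0111  (7)
  ----
  1010  (10)
The overall nim-sum is X = 10. A row of size p has a winning move iff p XOR X < p (reduce it to p XOR X).
  15: 15 XOR 10 = 5 < 15 — winning move (to 5).
  2: 2 XOR 10 = 8 ≥ 2 — no move.
  7: 7 XOR 10 = 13 ≥ 7 — no move.
That gives 1 winning move.

1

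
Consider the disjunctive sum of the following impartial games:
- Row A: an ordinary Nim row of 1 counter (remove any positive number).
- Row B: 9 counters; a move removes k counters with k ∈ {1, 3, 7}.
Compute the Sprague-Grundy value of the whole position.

0

Row A is a plain Nim row of size 1, so its Grundy value is 1.
Build the Grundy sequence for row B with g(k) = mex{g(k−s) : s ∈ {1, 3, 7}, s ≤ k}:
g(0) = mex{} = 0
g(1) = mex{0} = 1
g(2) = mex{1} = 0
g(3) = mex{0} = 1
g(4) = mex{1} = 0
g(5) = mex{0} = 1
g(6) = mex{1} = 0
g(7) = mex{0} = 1
g(8) = mex{1} = 0
g(9) = mex{0} = 1
So g(9) = 1.
By the Sprague-Grundy theorem, the Grundy value of a sum of independent games is the XOR of the component values.
Combined value = 1 XOR 1 = 0.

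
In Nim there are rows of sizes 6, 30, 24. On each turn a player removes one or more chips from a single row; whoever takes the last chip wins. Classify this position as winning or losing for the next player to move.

Losing position

Compute the nim-sum pairwise:
6 ⊕ 30 = 24
24 ⊕ 24 = 0
The nim-sum is 0, so this is a P-position: the player to move is in a losing position under optimal play.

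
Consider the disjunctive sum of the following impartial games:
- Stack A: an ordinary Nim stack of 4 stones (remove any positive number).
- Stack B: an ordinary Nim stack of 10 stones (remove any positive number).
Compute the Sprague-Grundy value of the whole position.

Stack A is a plain Nim stack of size 4, so its Grundy value is 4.
Stack B is a plain Nim stack of size 10, so its Grundy value is 10.
By the Sprague-Grundy theorem, the Grundy value of a sum of independent games is the XOR of the component values.
Combined value = 4 XOR 10 = 14.

14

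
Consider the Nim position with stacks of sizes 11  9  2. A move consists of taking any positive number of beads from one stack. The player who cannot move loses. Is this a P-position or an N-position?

In binary:
  1011  (11)
  1001  (9)
  0010  (2)
  ----
  0000  (0)
The nim-sum is 0, so this is a P-position: the player to move is in a losing position under optimal play.

P-position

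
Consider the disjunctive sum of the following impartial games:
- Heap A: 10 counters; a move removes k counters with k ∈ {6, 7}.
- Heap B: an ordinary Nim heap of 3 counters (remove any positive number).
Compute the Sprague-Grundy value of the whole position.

Build the Grundy sequence for heap A with g(k) = mex{g(k−s) : s ∈ {6, 7}, s ≤ k}:
k:     0  1  2  3  4  5  6  7  8  9 10
g(k):  0  0  0  0  0  0  1  1  1  1  1
So g(10) = 1.
Heap B is a plain Nim heap of size 3, so its Grundy value is 3.
By the Sprague-Grundy theorem, the Grundy value of a sum of independent games is the XOR of the component values.
Combined value = 1 XOR 3 = 2.

2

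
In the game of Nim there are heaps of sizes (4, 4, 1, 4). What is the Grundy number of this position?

5

Nim-sum: 4 XOR 4 XOR 1 XOR 4 = 5.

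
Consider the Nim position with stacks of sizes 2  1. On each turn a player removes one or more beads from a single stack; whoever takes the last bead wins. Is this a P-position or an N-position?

N-position

Bitwise XOR of the heap sizes:
  10  (2)
  01  (1)
  --
  11  (3)
The nim-sum is 3 ≠ 0, so this is an N-position: the player to move can win.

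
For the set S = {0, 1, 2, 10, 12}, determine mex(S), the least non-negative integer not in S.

3

The values 0, 1, 2 are all present; 3 is the first non-negative integer missing from the set.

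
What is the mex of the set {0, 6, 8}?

1

0 is in the set but 1 is not, so the mex is 1.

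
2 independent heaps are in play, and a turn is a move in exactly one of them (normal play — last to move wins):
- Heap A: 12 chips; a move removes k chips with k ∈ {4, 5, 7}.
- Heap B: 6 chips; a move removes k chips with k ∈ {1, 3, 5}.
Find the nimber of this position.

Build the Grundy sequence for heap A with g(k) = mex{g(k−s) : s ∈ {4, 5, 7}, s ≤ k}:
g(0) = mex{} = 0
g(1) = mex{} = 0
g(2) = mex{} = 0
g(3) = mex{} = 0
g(4) = mex{0} = 1
g(5) = mex{0} = 1
g(6) = mex{0} = 1
g(7) = mex{0} = 1
g(8) = mex{0,1} = 2
g(9) = mex{0,1} = 2
g(10) = mex{0,1} = 2
g(11) = mex{1} = 0
g(12) = mex{1,2} = 0
So g(12) = 0.
For heap B, compute g(0), g(1), … with moves {1, 3, 5}:
g(0) = mex{} = 0
g(1) = mex{0} = 1
g(2) = mex{1} = 0
g(3) = mex{0} = 1
g(4) = mex{1} = 0
g(5) = mex{0} = 1
g(6) = mex{1} = 0
So g(6) = 0.
By the Sprague-Grundy theorem, the Grundy value of a sum of independent games is the XOR of the component values.
Combined value = 0 XOR 0 = 0.

0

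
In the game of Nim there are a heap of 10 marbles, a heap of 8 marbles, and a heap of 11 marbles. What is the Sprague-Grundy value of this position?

Nim-sum: 10 XOR 8 XOR 11 = 9.

9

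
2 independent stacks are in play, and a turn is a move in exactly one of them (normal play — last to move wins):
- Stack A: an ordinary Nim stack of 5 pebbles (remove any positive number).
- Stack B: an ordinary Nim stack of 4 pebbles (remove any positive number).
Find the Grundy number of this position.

1

Stack A is a plain Nim stack of size 5, so its Grundy value is 5.
Stack B is a plain Nim stack of size 4, so its Grundy value is 4.
The value of a disjunctive sum is the nim-sum of the parts.
Combined value = 5 ⊕ 4 = 1.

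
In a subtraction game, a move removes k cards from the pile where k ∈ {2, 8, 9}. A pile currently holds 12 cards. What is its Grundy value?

Compute g(0), g(1), … for moves {2, 8, 9}:
g(0) = mex{} = 0
g(1) = mex{} = 0
g(2) = mex{0} = 1
g(3) = mex{0} = 1
g(4) = mex{1} = 0
g(5) = mex{1} = 0
g(6) = mex{0} = 1
g(7) = mex{0} = 1
g(8) = mex{0,1} = 2
g(9) = mex{0,1} = 2
g(10) = mex{0,1,2} = 3
g(11) = mex{1,2} = 0
g(12) = mex{0,1,3} = 2
So g(12) = 2.

2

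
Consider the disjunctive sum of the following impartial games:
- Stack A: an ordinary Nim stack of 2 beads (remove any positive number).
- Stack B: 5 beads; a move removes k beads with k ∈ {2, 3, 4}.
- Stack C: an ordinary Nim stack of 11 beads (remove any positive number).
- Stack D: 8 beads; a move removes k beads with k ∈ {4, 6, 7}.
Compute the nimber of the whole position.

9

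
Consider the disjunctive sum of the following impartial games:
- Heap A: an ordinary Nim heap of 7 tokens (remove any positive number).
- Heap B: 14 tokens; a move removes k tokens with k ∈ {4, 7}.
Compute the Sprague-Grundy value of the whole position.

Heap A is a plain Nim heap of size 7, so its Grundy value is 7.
For heap B, compute g(0), g(1), … with moves {4, 7}:
k:     0  1  2  3  4  5  6  7  8  9 10 11 12 13 14
g(k):  0  0  0  0  1  1  1  1  2  2  2  0  0  0  0
So g(14) = 0.
The value of a disjunctive sum is the nim-sum of the parts.
Combined value = 7 ⊕ 0 = 7.

7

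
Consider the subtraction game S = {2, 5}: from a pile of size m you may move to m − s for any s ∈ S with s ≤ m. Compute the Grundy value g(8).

0

Compute g(0), g(1), … for moves {2, 5}:
g(0) = mex{} = 0
g(1) = mex{} = 0
g(2) = mex{0} = 1
g(3) = mex{0} = 1
g(4) = mex{1} = 0
g(5) = mex{0,1} = 2
g(6) = mex{0} = 1
g(7) = mex{1,2} = 0
g(8) = mex{1} = 0
So g(8) = 0.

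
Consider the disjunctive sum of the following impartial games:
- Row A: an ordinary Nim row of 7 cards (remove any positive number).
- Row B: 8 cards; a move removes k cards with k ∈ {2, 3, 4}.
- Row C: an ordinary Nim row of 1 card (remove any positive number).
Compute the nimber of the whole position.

7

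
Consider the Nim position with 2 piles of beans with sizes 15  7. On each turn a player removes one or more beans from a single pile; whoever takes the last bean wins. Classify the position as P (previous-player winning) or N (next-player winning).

Write each in binary and XOR column by column:
  1111  (15)
  0111  (7)
  ----
  1000  (8)
The nim-sum is 8 ≠ 0, so this is an N-position: the player to move can win.

N-position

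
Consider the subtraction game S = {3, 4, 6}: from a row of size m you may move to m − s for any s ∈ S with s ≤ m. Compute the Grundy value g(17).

2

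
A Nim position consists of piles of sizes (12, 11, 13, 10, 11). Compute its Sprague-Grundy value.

11

Compute the nim-sum pairwise:
12 ^ 11 = 7
7 ^ 13 = 10
10 ^ 10 = 0
0 ^ 11 = 11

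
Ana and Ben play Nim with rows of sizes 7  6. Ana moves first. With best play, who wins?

Ana wins

Compute the nim-sum pairwise:
7 ^ 6 = 1
The nim-sum is 1 ≠ 0, so this is an N-position: the player to move can win; Ana has a winning move.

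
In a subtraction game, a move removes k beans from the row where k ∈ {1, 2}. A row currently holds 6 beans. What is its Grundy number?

Compute g(0), g(1), … for moves {1, 2}:
g(0) = mex{} = 0
g(1) = mex{0} = 1
g(2) = mex{0,1} = 2
g(3) = mex{1,2} = 0
g(4) = mex{0,2} = 1
g(5) = mex{0,1} = 2
g(6) = mex{1,2} = 0
So g(6) = 0.

0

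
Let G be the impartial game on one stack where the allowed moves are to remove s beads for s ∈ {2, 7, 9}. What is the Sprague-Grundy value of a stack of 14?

3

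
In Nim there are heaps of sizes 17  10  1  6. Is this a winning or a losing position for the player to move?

Compute the nim-sum pairwise:
17 ^ 10 = 27
27 ^ 1 = 26
26 ^ 6 = 28
The nim-sum is 28 ≠ 0, so this is an N-position: the player to move can win.

Winning position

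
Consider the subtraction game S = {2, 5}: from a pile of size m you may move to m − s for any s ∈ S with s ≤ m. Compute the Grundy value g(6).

Compute g(0), g(1), … for moves {2, 5}:
g(0) = mex{} = 0
g(1) = mex{} = 0
g(2) = mex{0} = 1
g(3) = mex{0} = 1
g(4) = mex{1} = 0
g(5) = mex{0,1} = 2
g(6) = mex{0} = 1
So g(6) = 1.

1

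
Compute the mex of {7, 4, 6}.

0 is not in the set, so the mex is 0.

0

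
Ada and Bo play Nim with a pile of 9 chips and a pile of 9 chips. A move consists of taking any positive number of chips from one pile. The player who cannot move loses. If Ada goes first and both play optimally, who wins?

Bo wins

Compute the nim-sum pairwise:
9 XOR 9 = 0
The nim-sum is 0, so this is a P-position: the player to move is in a losing position under optimal play; Ada is about to move from it and so loses — Bo wins.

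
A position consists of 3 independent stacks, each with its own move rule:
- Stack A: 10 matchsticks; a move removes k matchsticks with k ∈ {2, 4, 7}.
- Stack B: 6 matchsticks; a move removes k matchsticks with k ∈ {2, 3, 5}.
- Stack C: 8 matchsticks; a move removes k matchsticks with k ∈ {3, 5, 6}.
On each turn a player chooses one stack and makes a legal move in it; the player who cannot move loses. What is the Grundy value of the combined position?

3

Build the Grundy sequence for stack A with g(k) = mex{g(k−s) : s ∈ {2, 4, 7}, s ≤ k}:
g(0) = mex{} = 0
g(1) = mex{} = 0
g(2) = mex{0} = 1
g(3) = mex{0} = 1
g(4) = mex{0,1} = 2
g(5) = mex{0,1} = 2
g(6) = mex{1,2} = 0
g(7) = mex{0,1,2} = 3
g(8) = mex{0,2} = 1
g(9) = mex{1,2,3} = 0
g(10) = mex{0,1} = 2
So g(10) = 2.
Build the Grundy sequence for stack B with g(k) = mex{g(k−s) : s ∈ {2, 3, 5}, s ≤ k}:
g(0) = mex{} = 0
g(1) = mex{} = 0
g(2) = mex{0} = 1
g(3) = mex{0} = 1
g(4) = mex{0,1} = 2
g(5) = mex{0,1} = 2
g(6) = mex{0,1,2} = 3
So g(6) = 3.
For stack C, compute g(0), g(1), … with moves {3, 5, 6}:
g(0) = mex{} = 0
g(1) = mex{} = 0
g(2) = mex{} = 0
g(3) = mex{0} = 1
g(4) = mex{0} = 1
g(5) = mex{0} = 1
g(6) = mex{0,1} = 2
g(7) = mex{0,1} = 2
g(8) = mex{0,1} = 2
So g(8) = 2.
By the Sprague-Grundy theorem, the Grundy value of a sum of independent games is the XOR of the component values.
Combined value = 2 ⊕ 3 ⊕ 2 = 3.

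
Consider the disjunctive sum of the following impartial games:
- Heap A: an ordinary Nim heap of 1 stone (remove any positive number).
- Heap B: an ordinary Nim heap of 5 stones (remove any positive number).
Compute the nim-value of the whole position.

Heap A is a plain Nim heap of size 1, so its Grundy value is 1.
Heap B is a plain Nim heap of size 5, so its Grundy value is 5.
By the Sprague-Grundy theorem, the Grundy value of a sum of independent games is the XOR of the component values.
Combined value = 1 ⊕ 5 = 4.

4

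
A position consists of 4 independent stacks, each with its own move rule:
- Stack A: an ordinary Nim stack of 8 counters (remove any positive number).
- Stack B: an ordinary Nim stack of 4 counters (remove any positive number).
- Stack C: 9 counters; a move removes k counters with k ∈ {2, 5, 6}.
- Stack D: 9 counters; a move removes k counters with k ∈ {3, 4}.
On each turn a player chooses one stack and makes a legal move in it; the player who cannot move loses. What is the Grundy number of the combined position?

Stack A is a plain Nim stack of size 8, so its Grundy value is 8.
Stack B is a plain Nim stack of size 4, so its Grundy value is 4.
For stack C, compute g(0), g(1), … with moves {2, 5, 6}:
g(0) = mex{} = 0
g(1) = mex{} = 0
g(2) = mex{0} = 1
g(3) = mex{0} = 1
g(4) = mex{1} = 0
g(5) = mex{0,1} = 2
g(6) = mex{0} = 1
g(7) = mex{0,1,2} = 3
g(8) = mex{1} = 0
g(9) = mex{0,1,3} = 2
So g(9) = 2.
Build the Grundy sequence for stack D with g(k) = mex{g(k−s) : s ∈ {3, 4}, s ≤ k}:
g(0) = mex{} = 0
g(1) = mex{} = 0
g(2) = mex{} = 0
g(3) = mex{0} = 1
g(4) = mex{0} = 1
g(5) = mex{0} = 1
g(6) = mex{0,1} = 2
g(7) = mex{1} = 0
g(8) = mex{1} = 0
g(9) = mex{1,2} = 0
So g(9) = 0.
The value of a disjunctive sum is the nim-sum of the parts.
Combined value = 8 ⊕ 4 ⊕ 2 ⊕ 0 = 14.

14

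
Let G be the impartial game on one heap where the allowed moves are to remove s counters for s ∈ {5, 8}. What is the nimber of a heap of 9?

Grundy values for subtraction set {5, 8}:
k:     0  1  2  3  4  5  6  7  8  9
g(k):  0  0  0  0  0  1  1  1  1  1
So g(9) = 1.

1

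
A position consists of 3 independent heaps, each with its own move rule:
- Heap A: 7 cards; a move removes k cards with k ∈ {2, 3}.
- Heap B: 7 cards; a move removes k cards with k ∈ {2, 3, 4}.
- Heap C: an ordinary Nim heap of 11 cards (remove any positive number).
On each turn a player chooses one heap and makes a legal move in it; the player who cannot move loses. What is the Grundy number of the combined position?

Grundy values for heap A (subtraction set {2, 3}):
k:     0  1  2  3  4  5  6  7
g(k):  0  0  1  1  2  0  0  1
So g(7) = 1.
Grundy values for heap B (subtraction set {2, 3, 4}):
g(0) = mex{} = 0
g(1) = mex{} = 0
g(2) = mex{0} = 1
g(3) = mex{0} = 1
g(4) = mex{0,1} = 2
g(5) = mex{0,1} = 2
g(6) = mex{1,2} = 0
g(7) = mex{1,2} = 0
So g(7) = 0.
Heap C is a plain Nim heap of size 11, so its Grundy value is 11.
The value of a disjunctive sum is the nim-sum of the parts.
Combined value = 1 ⊕ 0 ⊕ 11 = 10.

10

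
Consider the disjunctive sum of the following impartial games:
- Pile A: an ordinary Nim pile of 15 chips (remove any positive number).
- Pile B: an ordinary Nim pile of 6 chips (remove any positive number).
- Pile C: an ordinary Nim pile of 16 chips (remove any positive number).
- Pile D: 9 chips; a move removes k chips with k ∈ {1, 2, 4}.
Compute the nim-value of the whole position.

25

Pile A is a plain Nim pile of size 15, so its Grundy value is 15.
Pile B is a plain Nim pile of size 6, so its Grundy value is 6.
Pile C is a plain Nim pile of size 16, so its Grundy value is 16.
Grundy values for pile D (subtraction set {1, 2, 4}):
k:     0  1  2  3  4  5  6  7  8  9
g(k):  0  1  2  0  1  2  0  1  2  0
So g(9) = 0.
By the Sprague-Grundy theorem, the Grundy value of a sum of independent games is the XOR of the component values.
Combined value = 15 XOR 6 XOR 16 XOR 0 = 25.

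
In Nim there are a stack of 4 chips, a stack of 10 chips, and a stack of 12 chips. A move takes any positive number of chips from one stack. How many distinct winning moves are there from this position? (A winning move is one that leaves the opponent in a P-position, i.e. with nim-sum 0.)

1

Nim-sum: 4 ^ 10 ^ 12 = 2.
The overall nim-sum is X = 2. A stack of size p has a winning move iff p XOR X < p (reduce it to p XOR X).
  4: 4 XOR 2 = 6 ≥ 4 — no move.
  10: 10 XOR 2 = 8 < 10 — winning move (to 8).
  12: 12 XOR 2 = 14 ≥ 12 — no move.
That gives 1 winning move.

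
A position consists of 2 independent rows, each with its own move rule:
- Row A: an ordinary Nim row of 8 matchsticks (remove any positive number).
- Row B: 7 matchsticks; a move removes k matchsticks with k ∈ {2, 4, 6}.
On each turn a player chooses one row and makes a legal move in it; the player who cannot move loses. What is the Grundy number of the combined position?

Row A is a plain Nim row of size 8, so its Grundy value is 8.
Build the Grundy sequence for row B with g(k) = mex{g(k−s) : s ∈ {2, 4, 6}, s ≤ k}:
g(0) = mex{} = 0
g(1) = mex{} = 0
g(2) = mex{0} = 1
g(3) = mex{0} = 1
g(4) = mex{0,1} = 2
g(5) = mex{0,1} = 2
g(6) = mex{0,1,2} = 3
g(7) = mex{0,1,2} = 3
So g(7) = 3.
By the Sprague-Grundy theorem, the Grundy value of a sum of independent games is the XOR of the component values.
Combined value = 8 XOR 3 = 11.

11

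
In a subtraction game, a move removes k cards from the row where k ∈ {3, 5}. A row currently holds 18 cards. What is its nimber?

Build the Grundy sequence with g(k) = mex{g(k−s) : s ∈ {3, 5}, s ≤ k}:
k:     0  1  2  3  4  5  6  7  8  9 10 11 12 13 14 15 16 17 18
g(k):  0  0  0  1  1  1  2  2  0  0  0  1  1  1  2  2  0  0  0
So g(18) = 0.

0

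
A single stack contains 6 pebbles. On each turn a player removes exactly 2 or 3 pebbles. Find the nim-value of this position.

0

Grundy values for subtraction set {2, 3}:
k:     0  1  2  3  4  5  6
g(k):  0  0  1  1  2  0  0
So g(6) = 0.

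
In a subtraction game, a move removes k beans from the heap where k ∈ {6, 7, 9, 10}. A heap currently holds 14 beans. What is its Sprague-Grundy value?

2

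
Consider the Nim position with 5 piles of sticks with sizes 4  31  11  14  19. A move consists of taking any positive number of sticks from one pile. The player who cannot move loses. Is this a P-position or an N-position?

Compute the nim-sum pairwise:
4 XOR 31 = 27
27 XOR 11 = 16
16 XOR 14 = 30
30 XOR 19 = 13
The nim-sum is 13 ≠ 0, so this is an N-position: the player to move can win.

N-position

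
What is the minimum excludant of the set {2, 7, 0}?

1

0 is in the set but 1 is not, so the mex is 1.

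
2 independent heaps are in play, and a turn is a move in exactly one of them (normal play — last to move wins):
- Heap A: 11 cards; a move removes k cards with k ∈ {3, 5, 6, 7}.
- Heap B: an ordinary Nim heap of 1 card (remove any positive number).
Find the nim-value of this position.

1

Grundy values for heap A (subtraction set {3, 5, 6, 7}):
g(0) = mex{} = 0
g(1) = mex{} = 0
g(2) = mex{} = 0
g(3) = mex{0} = 1
g(4) = mex{0} = 1
g(5) = mex{0} = 1
g(6) = mex{0,1} = 2
g(7) = mex{0,1} = 2
g(8) = mex{0,1} = 2
g(9) = mex{0,1,2} = 3
g(10) = mex{1,2} = 0
g(11) = mex{1,2} = 0
So g(11) = 0.
Heap B is a plain Nim heap of size 1, so its Grundy value is 1.
By the Sprague-Grundy theorem, the Grundy value of a sum of independent games is the XOR of the component values.
Combined value = 0 ⊕ 1 = 1.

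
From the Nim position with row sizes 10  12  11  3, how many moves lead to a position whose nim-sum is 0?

3

Bitwise XOR of the heap sizes:
  1010  (10)
  1100  (12)
  1011  (11)
  0011  (3)
  ----
  1110  (14)
The overall nim-sum is X = 14. A row of size p has a winning move iff p XOR X < p (reduce it to p XOR X).
  10: 10 XOR 14 = 4 < 10 — winning move (to 4).
  12: 12 XOR 14 = 2 < 12 — winning move (to 2).
  11: 11 XOR 14 = 5 < 11 — winning move (to 5).
  3: 3 XOR 14 = 13 ≥ 3 — no move.
That gives 3 winning moves.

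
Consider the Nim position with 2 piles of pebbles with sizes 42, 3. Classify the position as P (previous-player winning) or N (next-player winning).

N-position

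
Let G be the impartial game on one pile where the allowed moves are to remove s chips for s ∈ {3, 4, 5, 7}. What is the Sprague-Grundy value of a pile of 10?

Compute g(0), g(1), … for moves {3, 4, 5, 7}:
k:     0  1  2  3  4  5  6  7  8  9 10
g(k):  0  0  0  1  1  1  2  2  2  3  0
So g(10) = 0.

0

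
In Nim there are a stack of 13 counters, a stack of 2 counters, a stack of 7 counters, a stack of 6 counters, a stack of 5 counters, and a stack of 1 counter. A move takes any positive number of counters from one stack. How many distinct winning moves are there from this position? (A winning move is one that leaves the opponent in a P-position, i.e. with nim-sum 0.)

Compute the nim-sum pairwise:
13 ^ 2 = 15
15 ^ 7 = 8
8 ^ 6 = 14
14 ^ 5 = 11
11 ^ 1 = 10
The overall nim-sum is X = 10. A stack of size p has a winning move iff p XOR X < p (reduce it to p XOR X).
  13: 13 XOR 10 = 7 < 13 — winning move (to 7).
  2: 2 XOR 10 = 8 ≥ 2 — no move.
  7: 7 XOR 10 = 13 ≥ 7 — no move.
  6: 6 XOR 10 = 12 ≥ 6 — no move.
  5: 5 XOR 10 = 15 ≥ 5 — no move.
  1: 1 XOR 10 = 11 ≥ 1 — no move.
That gives 1 winning move.

1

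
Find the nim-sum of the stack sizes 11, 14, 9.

12

Compute the nim-sum pairwise:
11 ^ 14 = 5
5 ^ 9 = 12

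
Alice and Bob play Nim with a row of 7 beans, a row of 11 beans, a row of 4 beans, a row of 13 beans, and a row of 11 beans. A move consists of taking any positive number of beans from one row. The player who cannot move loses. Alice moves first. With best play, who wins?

Compute the nim-sum pairwise:
7 ^ 11 = 12
12 ^ 4 = 8
8 ^ 13 = 5
5 ^ 11 = 14
The nim-sum is 14 ≠ 0, so this is an N-position: the player to move can win; Alice has a winning move.

Alice wins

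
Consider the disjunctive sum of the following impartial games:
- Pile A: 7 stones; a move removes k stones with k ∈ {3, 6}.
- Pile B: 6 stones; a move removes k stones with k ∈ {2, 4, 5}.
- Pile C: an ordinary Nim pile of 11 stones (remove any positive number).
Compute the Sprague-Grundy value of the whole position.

10

Build the Grundy sequence for pile A with g(k) = mex{g(k−s) : s ∈ {3, 6}, s ≤ k}:
k:     0  1  2  3  4  5  6  7
g(k):  0  0  0  1  1  1  2  2
So g(7) = 2.
Grundy values for pile B (subtraction set {2, 4, 5}):
g(0) = mex{} = 0
g(1) = mex{} = 0
g(2) = mex{0} = 1
g(3) = mex{0} = 1
g(4) = mex{0,1} = 2
g(5) = mex{0,1} = 2
g(6) = mex{0,1,2} = 3
So g(6) = 3.
Pile C is a plain Nim pile of size 11, so its Grundy value is 11.
By the Sprague-Grundy theorem, the Grundy value of a sum of independent games is the XOR of the component values.
Combined value = 2 XOR 3 XOR 11 = 10.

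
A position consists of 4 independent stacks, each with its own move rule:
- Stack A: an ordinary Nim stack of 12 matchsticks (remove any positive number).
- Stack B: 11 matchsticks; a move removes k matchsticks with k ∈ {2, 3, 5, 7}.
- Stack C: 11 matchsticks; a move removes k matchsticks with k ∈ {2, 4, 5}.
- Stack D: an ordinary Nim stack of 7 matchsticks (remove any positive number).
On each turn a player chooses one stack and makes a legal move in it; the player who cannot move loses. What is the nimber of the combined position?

8

Stack A is a plain Nim stack of size 12, so its Grundy value is 12.
Grundy values for stack B (subtraction set {2, 3, 5, 7}):
k:     0  1  2  3  4  5  6  7  8  9 10 11
g(k):  0  0  1  1  2  2  3  3  4  0  0  1
So g(11) = 1.
Grundy values for stack C (subtraction set {2, 4, 5}):
k:     0  1  2  3  4  5  6  7  8  9 10 11
g(k):  0  0  1  1  2  2  3  0  0  1  1  2
So g(11) = 2.
Stack D is a plain Nim stack of size 7, so its Grundy value is 7.
By the Sprague-Grundy theorem, the Grundy value of a sum of independent games is the XOR of the component values.
Combined value = 12 ⊕ 1 ⊕ 2 ⊕ 7 = 8.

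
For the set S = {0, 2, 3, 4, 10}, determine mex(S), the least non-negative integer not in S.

1

0 is in the set but 1 is not, so the mex is 1.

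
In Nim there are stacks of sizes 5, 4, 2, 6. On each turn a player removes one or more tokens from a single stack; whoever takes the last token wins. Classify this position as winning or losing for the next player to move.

Winning position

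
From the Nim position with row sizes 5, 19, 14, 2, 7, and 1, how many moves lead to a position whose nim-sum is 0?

1

Write each in binary and XOR column by column:
  00101  (5)
  10011  (19)
  01110  (14)
  00010  (2)
  00111  (7)
  00001  (1)
  -----
  11100  (28)
The overall nim-sum is X = 28. A row of size p has a winning move iff p XOR X < p (reduce it to p XOR X).
  5: 5 XOR 28 = 25 ≥ 5 — no move.
  19: 19 XOR 28 = 15 < 19 — winning move (to 15).
  14: 14 XOR 28 = 18 ≥ 14 — no move.
  2: 2 XOR 28 = 30 ≥ 2 — no move.
  7: 7 XOR 28 = 27 ≥ 7 — no move.
  1: 1 XOR 28 = 29 ≥ 1 — no move.
That gives 1 winning move.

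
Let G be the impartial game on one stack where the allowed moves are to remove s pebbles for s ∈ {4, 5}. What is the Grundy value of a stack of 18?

0

Build the Grundy sequence with g(k) = mex{g(k−s) : s ∈ {4, 5}, s ≤ k}:
k:     0  1  2  3  4  5  6  7  8  9 10 11 12 13 14 15 16 17 18
g(k):  0  0  0  0  1  1  1  1  2  0  0  0  0  1  1  1  1  2  0
So g(18) = 0.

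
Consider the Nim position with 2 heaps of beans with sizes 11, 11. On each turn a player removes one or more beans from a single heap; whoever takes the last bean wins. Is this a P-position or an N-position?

P-position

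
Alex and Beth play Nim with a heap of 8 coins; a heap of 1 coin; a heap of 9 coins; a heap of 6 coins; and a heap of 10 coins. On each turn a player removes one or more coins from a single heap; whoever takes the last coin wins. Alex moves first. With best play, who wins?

Compute the nim-sum pairwise:
8 ^ 1 = 9
9 ^ 9 = 0
0 ^ 6 = 6
6 ^ 10 = 12
The nim-sum is 12 ≠ 0, so this is an N-position: the player to move can win; Alex has a winning move.

Alex wins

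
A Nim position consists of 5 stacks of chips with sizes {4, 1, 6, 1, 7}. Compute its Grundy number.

5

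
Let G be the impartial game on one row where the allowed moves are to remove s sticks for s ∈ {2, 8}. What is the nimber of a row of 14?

Build the Grundy sequence with g(k) = mex{g(k−s) : s ∈ {2, 8}, s ≤ k}:
k:     0  1  2  3  4  5  6  7  8  9 10 11 12 13 14
g(k):  0  0  1  1  0  0  1  1  2  2  0  0  1  1  0
So g(14) = 0.

0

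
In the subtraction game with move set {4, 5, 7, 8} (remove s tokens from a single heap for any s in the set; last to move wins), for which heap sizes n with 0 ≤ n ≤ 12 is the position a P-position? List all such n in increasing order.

0, 1, 2, 3, 12

Build the Grundy sequence with g(k) = mex{g(k−s) : s ∈ {4, 5, 7, 8}, s ≤ k}:
k:     0  1  2  3  4  5  6  7  8  9 10 11 12
g(k):  0  0  0  0  1  1  1  1  2  2  2  2  0
The P-positions (g = 0) in 0..12 are 0, 1, 2, 3, 12.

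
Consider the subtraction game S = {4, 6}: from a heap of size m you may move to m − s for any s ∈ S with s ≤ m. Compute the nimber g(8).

2

Build the Grundy sequence with g(k) = mex{g(k−s) : s ∈ {4, 6}, s ≤ k}:
k:     0  1  2  3  4  5  6  7  8
g(k):  0  0  0  0  1  1  1  1  2
So g(8) = 2.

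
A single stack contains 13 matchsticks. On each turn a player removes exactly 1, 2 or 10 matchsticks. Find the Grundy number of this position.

1

Compute g(0), g(1), … for moves {1, 2, 10}:
g(0) = mex{} = 0
g(1) = mex{0} = 1
g(2) = mex{0,1} = 2
g(3) = mex{1,2} = 0
g(4) = mex{0,2} = 1
g(5) = mex{0,1} = 2
g(6) = mex{1,2} = 0
g(7) = mex{0,2} = 1
g(8) = mex{0,1} = 2
g(9) = mex{1,2} = 0
g(10) = mex{0,2} = 1
g(11) = mex{0,1} = 2
g(12) = mex{1,2} = 0
g(13) = mex{0,2} = 1
So g(13) = 1.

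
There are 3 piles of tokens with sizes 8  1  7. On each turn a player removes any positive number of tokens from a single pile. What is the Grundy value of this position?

14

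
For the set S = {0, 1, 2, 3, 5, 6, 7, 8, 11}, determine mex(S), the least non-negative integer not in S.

The values 0, 1, 2, 3 are all present; 4 is the first non-negative integer missing from the set.

4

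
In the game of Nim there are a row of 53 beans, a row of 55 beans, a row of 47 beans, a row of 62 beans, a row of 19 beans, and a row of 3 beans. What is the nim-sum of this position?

Nim-sum: 53 ^ 55 ^ 47 ^ 62 ^ 19 ^ 3 = 3.

3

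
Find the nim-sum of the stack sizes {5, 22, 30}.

13

Write each in binary and XOR column by column:
  00101  (5)
  10110  (22)
  11110  (30)
  -----
  01101  (13)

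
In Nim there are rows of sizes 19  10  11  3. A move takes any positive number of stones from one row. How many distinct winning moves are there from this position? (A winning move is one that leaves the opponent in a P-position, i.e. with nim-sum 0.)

Nim-sum: 19 XOR 10 XOR 11 XOR 3 = 17.
The overall nim-sum is X = 17. A row of size p has a winning move iff p XOR X < p (reduce it to p XOR X).
  19: 19 XOR 17 = 2 < 19 — winning move (to 2).
  10: 10 XOR 17 = 27 ≥ 10 — no move.
  11: 11 XOR 17 = 26 ≥ 11 — no move.
  3: 3 XOR 17 = 18 ≥ 3 — no move.
That gives 1 winning move.

1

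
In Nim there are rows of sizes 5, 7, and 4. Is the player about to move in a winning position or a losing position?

Winning position

Compute the nim-sum pairwise:
5 XOR 7 = 2
2 XOR 4 = 6
The nim-sum is 6 ≠ 0, so this is an N-position: the player to move can win.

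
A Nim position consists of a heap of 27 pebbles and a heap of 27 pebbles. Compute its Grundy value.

Compute the nim-sum pairwise:
27 XOR 27 = 0

0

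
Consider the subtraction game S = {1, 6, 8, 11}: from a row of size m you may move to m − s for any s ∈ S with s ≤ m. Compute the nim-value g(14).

0

Build the Grundy sequence with g(k) = mex{g(k−s) : s ∈ {1, 6, 8, 11}, s ≤ k}:
g(0) = mex{} = 0
g(1) = mex{0} = 1
g(2) = mex{1} = 0
g(3) = mex{0} = 1
g(4) = mex{1} = 0
g(5) = mex{0} = 1
g(6) = mex{0,1} = 2
g(7) = mex{1,2} = 0
g(8) = mex{0} = 1
g(9) = mex{1} = 0
g(10) = mex{0} = 1
g(11) = mex{0,1} = 2
g(12) = mex{0,1,2} = 3
g(13) = mex{0,1,3} = 2
g(14) = mex{1,2} = 0
So g(14) = 0.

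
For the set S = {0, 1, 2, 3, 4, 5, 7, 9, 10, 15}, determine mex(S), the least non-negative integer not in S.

The values 0, 1, 2, 3, 4, 5 are all present; 6 is the first non-negative integer missing from the set.

6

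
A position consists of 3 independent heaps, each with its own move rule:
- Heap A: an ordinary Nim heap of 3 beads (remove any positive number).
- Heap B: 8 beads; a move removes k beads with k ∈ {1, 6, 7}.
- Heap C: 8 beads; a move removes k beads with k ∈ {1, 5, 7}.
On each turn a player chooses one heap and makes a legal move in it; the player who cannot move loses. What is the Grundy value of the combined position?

Heap A is a plain Nim heap of size 3, so its Grundy value is 3.
Build the Grundy sequence for heap B with g(k) = mex{g(k−s) : s ∈ {1, 6, 7}, s ≤ k}:
k:     0  1  2  3  4  5  6  7  8
g(k):  0  1  0  1  0  1  2  3  2
So g(8) = 2.
Build the Grundy sequence for heap C with g(k) = mex{g(k−s) : s ∈ {1, 5, 7}, s ≤ k}:
g(0) = mex{} = 0
g(1) = mex{0} = 1
g(2) = mex{1} = 0
g(3) = mex{0} = 1
g(4) = mex{1} = 0
g(5) = mex{0} = 1
g(6) = mex{1} = 0
g(7) = mex{0} = 1
g(8) = mex{1} = 0
So g(8) = 0.
The value of a disjunctive sum is the nim-sum of the parts.
Combined value = 3 ⊕ 2 ⊕ 0 = 1.

1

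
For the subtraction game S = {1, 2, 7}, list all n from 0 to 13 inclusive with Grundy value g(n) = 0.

Grundy values for subtraction set {1, 2, 7}:
k:     0  1  2  3  4  5  6  7  8  9 10 11 12 13
g(k):  0  1  2  0  1  2  0  1  2  0  1  2  0  1
The P-positions (g = 0) in 0..13 are 0, 3, 6, 9, 12.

0, 3, 6, 9, 12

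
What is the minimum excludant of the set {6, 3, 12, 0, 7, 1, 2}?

4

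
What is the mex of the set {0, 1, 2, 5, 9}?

3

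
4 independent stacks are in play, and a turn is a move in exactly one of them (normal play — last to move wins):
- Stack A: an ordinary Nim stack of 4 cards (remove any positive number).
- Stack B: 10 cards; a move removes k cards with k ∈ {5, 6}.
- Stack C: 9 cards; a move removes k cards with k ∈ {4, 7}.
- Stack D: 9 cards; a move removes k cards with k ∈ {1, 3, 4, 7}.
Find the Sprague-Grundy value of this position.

5

Stack A is a plain Nim stack of size 4, so its Grundy value is 4.
Build the Grundy sequence for stack B with g(k) = mex{g(k−s) : s ∈ {5, 6}, s ≤ k}:
g(0) = mex{} = 0
g(1) = mex{} = 0
g(2) = mex{} = 0
g(3) = mex{} = 0
g(4) = mex{} = 0
g(5) = mex{0} = 1
g(6) = mex{0} = 1
g(7) = mex{0} = 1
g(8) = mex{0} = 1
g(9) = mex{0} = 1
g(10) = mex{0,1} = 2
So g(10) = 2.
Build the Grundy sequence for stack C with g(k) = mex{g(k−s) : s ∈ {4, 7}, s ≤ k}:
g(0) = mex{} = 0
g(1) = mex{} = 0
g(2) = mex{} = 0
g(3) = mex{} = 0
g(4) = mex{0} = 1
g(5) = mex{0} = 1
g(6) = mex{0} = 1
g(7) = mex{0} = 1
g(8) = mex{0,1} = 2
g(9) = mex{0,1} = 2
So g(9) = 2.
Grundy values for stack D (subtraction set {1, 3, 4, 7}):
k:     0  1  2  3  4  5  6  7  8  9
g(k):  0  1  0  1  2  3  2  3  0  1
So g(9) = 1.
By the Sprague-Grundy theorem, the Grundy value of a sum of independent games is the XOR of the component values.
Combined value = 4 ⊕ 2 ⊕ 2 ⊕ 1 = 5.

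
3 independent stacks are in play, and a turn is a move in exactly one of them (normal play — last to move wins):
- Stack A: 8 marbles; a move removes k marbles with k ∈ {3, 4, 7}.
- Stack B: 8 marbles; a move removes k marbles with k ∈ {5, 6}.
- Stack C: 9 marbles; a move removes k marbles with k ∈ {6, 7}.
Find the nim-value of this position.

For stack A, compute g(0), g(1), … with moves {3, 4, 7}:
k:     0  1  2  3  4  5  6  7  8
g(k):  0  0  0  1  1  1  2  2  2
So g(8) = 2.
Build the Grundy sequence for stack B with g(k) = mex{g(k−s) : s ∈ {5, 6}, s ≤ k}:
g(0) = mex{} = 0
g(1) = mex{} = 0
g(2) = mex{} = 0
g(3) = mex{} = 0
g(4) = mex{} = 0
g(5) = mex{0} = 1
g(6) = mex{0} = 1
g(7) = mex{0} = 1
g(8) = mex{0} = 1
So g(8) = 1.
Grundy values for stack C (subtraction set {6, 7}):
g(0) = mex{} = 0
g(1) = mex{} = 0
g(2) = mex{} = 0
g(3) = mex{} = 0
g(4) = mex{} = 0
g(5) = mex{} = 0
g(6) = mex{0} = 1
g(7) = mex{0} = 1
g(8) = mex{0} = 1
g(9) = mex{0} = 1
So g(9) = 1.
The value of a disjunctive sum is the nim-sum of the parts.
Combined value = 2 XOR 1 XOR 1 = 2.

2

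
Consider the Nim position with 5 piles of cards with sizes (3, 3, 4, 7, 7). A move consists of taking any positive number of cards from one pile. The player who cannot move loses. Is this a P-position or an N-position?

N-position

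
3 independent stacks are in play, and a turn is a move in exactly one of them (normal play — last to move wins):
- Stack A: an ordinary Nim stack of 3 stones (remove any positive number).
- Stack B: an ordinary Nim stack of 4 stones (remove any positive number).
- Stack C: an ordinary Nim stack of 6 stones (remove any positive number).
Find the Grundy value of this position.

Stack A is a plain Nim stack of size 3, so its Grundy value is 3.
Stack B is a plain Nim stack of size 4, so its Grundy value is 4.
Stack C is a plain Nim stack of size 6, so its Grundy value is 6.
The value of a disjunctive sum is the nim-sum of the parts.
Combined value = 3 XOR 4 XOR 6 = 1.

1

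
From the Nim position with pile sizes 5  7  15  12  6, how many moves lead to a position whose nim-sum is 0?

In binary:
  0101  (5)
  0111  (7)
  1111  (15)
  1100  (12)
  0110  (6)
  ----
  0111  (7)
The overall nim-sum is X = 7. A pile of size p has a winning move iff p XOR X < p (reduce it to p XOR X).
  5: 5 XOR 7 = 2 < 5 — winning move (to 2).
  7: 7 XOR 7 = 0 < 7 — winning move (to 0).
  15: 15 XOR 7 = 8 < 15 — winning move (to 8).
  12: 12 XOR 7 = 11 < 12 — winning move (to 11).
  6: 6 XOR 7 = 1 < 6 — winning move (to 1).
That gives 5 winning moves.

5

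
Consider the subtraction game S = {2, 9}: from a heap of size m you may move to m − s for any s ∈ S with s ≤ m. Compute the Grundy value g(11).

0

Grundy values for subtraction set {2, 9}:
g(0) = mex{} = 0
g(1) = mex{} = 0
g(2) = mex{0} = 1
g(3) = mex{0} = 1
g(4) = mex{1} = 0
g(5) = mex{1} = 0
g(6) = mex{0} = 1
g(7) = mex{0} = 1
g(8) = mex{1} = 0
g(9) = mex{0,1} = 2
g(10) = mex{0} = 1
g(11) = mex{1,2} = 0
So g(11) = 0.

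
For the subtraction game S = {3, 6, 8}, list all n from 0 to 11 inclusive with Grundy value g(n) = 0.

0, 1, 2, 11

Compute g(0), g(1), … for moves {3, 6, 8}:
g(0) = mex{} = 0
g(1) = mex{} = 0
g(2) = mex{} = 0
g(3) = mex{0} = 1
g(4) = mex{0} = 1
g(5) = mex{0} = 1
g(6) = mex{0,1} = 2
g(7) = mex{0,1} = 2
g(8) = mex{0,1} = 2
g(9) = mex{0,1,2} = 3
g(10) = mex{0,1,2} = 3
g(11) = mex{1,2} = 0
The P-positions (g = 0) in 0..11 are 0, 1, 2, 11.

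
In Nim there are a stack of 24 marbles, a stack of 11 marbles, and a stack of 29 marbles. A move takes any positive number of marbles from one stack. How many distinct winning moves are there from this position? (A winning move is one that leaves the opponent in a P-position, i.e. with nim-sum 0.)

Compute the nim-sum pairwise:
24 XOR 11 = 19
19 XOR 29 = 14
The overall nim-sum is X = 14. A stack of size p has a winning move iff p XOR X < p (reduce it to p XOR X).
  24: 24 XOR 14 = 22 < 24 — winning move (to 22).
  11: 11 XOR 14 = 5 < 11 — winning move (to 5).
  29: 29 XOR 14 = 19 < 29 — winning move (to 19).
That gives 3 winning moves.

3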